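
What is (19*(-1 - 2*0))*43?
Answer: -817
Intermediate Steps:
(19*(-1 - 2*0))*43 = (19*(-1 + 0))*43 = (19*(-1))*43 = -19*43 = -817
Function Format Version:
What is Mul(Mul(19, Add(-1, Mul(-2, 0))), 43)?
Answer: -817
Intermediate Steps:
Mul(Mul(19, Add(-1, Mul(-2, 0))), 43) = Mul(Mul(19, Add(-1, 0)), 43) = Mul(Mul(19, -1), 43) = Mul(-19, 43) = -817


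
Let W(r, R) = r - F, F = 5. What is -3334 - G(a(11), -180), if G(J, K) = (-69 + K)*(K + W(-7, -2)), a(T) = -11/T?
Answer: -51142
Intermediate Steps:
W(r, R) = -5 + r (W(r, R) = r - 1*5 = r - 5 = -5 + r)
G(J, K) = (-69 + K)*(-12 + K) (G(J, K) = (-69 + K)*(K + (-5 - 7)) = (-69 + K)*(K - 12) = (-69 + K)*(-12 + K))
-3334 - G(a(11), -180) = -3334 - (828 + (-180)² - 81*(-180)) = -3334 - (828 + 32400 + 14580) = -3334 - 1*47808 = -3334 - 47808 = -51142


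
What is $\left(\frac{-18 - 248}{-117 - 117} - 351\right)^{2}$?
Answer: $\frac{1675592356}{13689} \approx 1.224 \cdot 10^{5}$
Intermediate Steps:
$\left(\frac{-18 - 248}{-117 - 117} - 351\right)^{2} = \left(- \frac{266}{-234} - 351\right)^{2} = \left(\left(-266\right) \left(- \frac{1}{234}\right) - 351\right)^{2} = \left(\frac{133}{117} - 351\right)^{2} = \left(- \frac{40934}{117}\right)^{2} = \frac{1675592356}{13689}$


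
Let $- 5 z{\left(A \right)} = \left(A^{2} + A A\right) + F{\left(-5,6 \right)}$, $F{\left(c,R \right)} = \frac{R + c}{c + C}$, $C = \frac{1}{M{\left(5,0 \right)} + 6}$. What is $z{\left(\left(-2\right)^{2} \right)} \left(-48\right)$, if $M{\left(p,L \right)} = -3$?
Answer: $\frac{2136}{7} \approx 305.14$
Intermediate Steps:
$C = \frac{1}{3}$ ($C = \frac{1}{-3 + 6} = \frac{1}{3} \approx 0.33333$)
$F{\left(c,R \right)} = \frac{R + c}{\frac{1}{3} + c}$ ($F{\left(c,R \right)} = \frac{R + c}{c + \frac{1}{3}} = \frac{R + c}{\frac{1}{3} + c}$)
$z{\left(A \right)} = \frac{3}{70} - \frac{2 A^{2}}{5}$ ($z{\left(A \right)} = - \frac{\left(A^{2} + A A\right) + \frac{3 \left(6 - 5\right)}{1 + 3 \left(-5\right)}}{5} = - \frac{\left(A^{2} + A^{2}\right) + 3 \frac{1}{1 - 15} \cdot 1}{5} = - \frac{2 A^{2} + 3 \frac{1}{-14} \cdot 1}{5} = - \frac{2 A^{2} + 3 \left(- \frac{1}{14}\right) 1}{5} = - \frac{2 A^{2} - \frac{3}{14}}{5} = - \frac{- \frac{3}{14} + 2 A^{2}}{5} = \frac{3}{70} - \frac{2 A^{2}}{5}$)
$z{\left(\left(-2\right)^{2} \right)} \left(-48\right) = \left(\frac{3}{70} - \frac{2 \left(\left(-2\right)^{2}\right)^{2}}{5}\right) \left(-48\right) = \left(\frac{3}{70} - \frac{2 \cdot 4^{2}}{5}\right) \left(-48\right) = \left(\frac{3}{70} - \frac{32}{5}\right) \left(-48\right) = \left(- \frac{89}{14}\right) \left(-48\right) = \frac{2136}{7}$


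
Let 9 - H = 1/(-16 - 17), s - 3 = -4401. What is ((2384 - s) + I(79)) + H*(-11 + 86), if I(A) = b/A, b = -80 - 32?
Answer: 6480876/869 ≈ 7457.9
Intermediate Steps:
s = -4398 (s = 3 - 4401 = -4398)
H = 298/33 (H = 9 - 1/(-16 - 17) = 9 - 1/(-33) = 9 - 1*(-1/33) = 9 + 1/33 = 298/33 ≈ 9.0303)
b = -112
I(A) = -112/A
((2384 - s) + I(79)) + H*(-11 + 86) = ((2384 - 1*(-4398)) - 112/79) + 298*(-11 + 86)/33 = ((2384 + 4398) - 112*1/79) + (298/33)*75 = (6782 - 112/79) + 7450/11 = 535666/79 + 7450/11 = 6480876/869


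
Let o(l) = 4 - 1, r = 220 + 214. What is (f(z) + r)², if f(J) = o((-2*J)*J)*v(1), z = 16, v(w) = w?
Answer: 190969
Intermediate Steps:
r = 434
o(l) = 3
f(J) = 3 (f(J) = 3*1 = 3)
(f(z) + r)² = (3 + 434)² = 437² = 190969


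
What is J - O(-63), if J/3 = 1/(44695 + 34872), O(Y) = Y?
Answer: 5012724/79567 ≈ 63.000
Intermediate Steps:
J = 3/79567 (J = 3/(44695 + 34872) = 3/79567 ≈ 3.7704e-5)
J - O(-63) = 3/79567 - 1*(-63) = 3/79567 + 63 = 5012724/79567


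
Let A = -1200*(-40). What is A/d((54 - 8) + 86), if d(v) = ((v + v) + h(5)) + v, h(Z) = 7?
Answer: 48000/403 ≈ 119.11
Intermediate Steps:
A = 48000
d(v) = 7 + 3*v (d(v) = ((v + v) + 7) + v = (2*v + 7) + v = (7 + 2*v) + v = 7 + 3*v)
A/d((54 - 8) + 86) = 48000/(7 + 3*((54 - 8) + 86)) = 48000/(7 + 3*(46 + 86)) = 48000/(7 + 3*132) = 48000/(7 + 396) = 48000/403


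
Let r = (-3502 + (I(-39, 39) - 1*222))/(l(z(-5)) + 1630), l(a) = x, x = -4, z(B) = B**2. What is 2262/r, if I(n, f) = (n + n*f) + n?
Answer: -3678012/5323 ≈ -690.97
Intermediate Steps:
I(n, f) = 2*n + f*n (I(n, f) = (n + f*n) + n = 2*n + f*n)
l(a) = -4
r = -5323/1626 (r = (-3502 + (-39*(2 + 39) - 1*222))/(-4 + 1630) = (-3502 + (-39*41 - 222))/1626 = (-3502 + (-1599 - 222))*(1/1626) = (-3502 - 1821)*(1/1626) = -5323*1/1626 = -5323/1626 ≈ -3.2737)
2262/r = 2262/(-5323/1626) = 2262*(-1626/5323) = -3678012/5323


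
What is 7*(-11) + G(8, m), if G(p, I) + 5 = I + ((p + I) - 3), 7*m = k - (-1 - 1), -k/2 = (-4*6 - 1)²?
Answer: -3035/7 ≈ -433.57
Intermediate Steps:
k = -1250 (k = -2*(-4*6 - 1)² = -2*(-24 - 1)² = -2*(-25)² = -2*625 = -1250)
m = -1248/7 (m = (-1250 - (-1 - 1))/7 = (-1250 - 1*(-2))/7 = (-1250 + 2)/7 = (⅐)*(-1248) = -1248/7 ≈ -178.29)
G(p, I) = -8 + p + 2*I (G(p, I) = -5 + (I + ((p + I) - 3)) = -5 + (I + ((I + p) - 3)) = -5 + (I + (-3 + I + p)) = -5 + (-3 + p + 2*I) = -8 + p + 2*I)
7*(-11) + G(8, m) = 7*(-11) + (-8 + 8 + 2*(-1248/7)) = -77 + (-8 + 8 - 2496/7) = -77 - 2496/7 = -3035/7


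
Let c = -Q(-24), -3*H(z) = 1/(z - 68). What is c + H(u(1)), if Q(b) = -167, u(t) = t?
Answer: 33568/201 ≈ 167.00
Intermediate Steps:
H(z) = -1/(3*(-68 + z)) (H(z) = -1/(3*(z - 68)) = -1/(3*(-68 + z)))
c = 167 (c = -1*(-167) = 167)
c + H(u(1)) = 167 - 1/(-204 + 3*1) = 167 - 1/(-204 + 3) = 167 - 1/(-201) = 167 - 1*(-1/201) = 167 + 1/201 = 33568/201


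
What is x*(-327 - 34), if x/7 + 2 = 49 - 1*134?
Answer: 219849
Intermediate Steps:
x = -609 (x = -14 + 7*(49 - 1*134) = -14 + 7*(49 - 134) = -14 + 7*(-85) = -14 - 595 = -609)
x*(-327 - 34) = -609*(-327 - 34) = -609*(-361) = 219849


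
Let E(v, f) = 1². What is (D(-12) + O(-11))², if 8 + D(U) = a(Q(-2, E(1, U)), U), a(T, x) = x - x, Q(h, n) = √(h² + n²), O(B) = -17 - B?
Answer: 196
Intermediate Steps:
E(v, f) = 1
a(T, x) = 0
D(U) = -8 (D(U) = -8 + 0 = -8)
(D(-12) + O(-11))² = (-8 + (-17 - 1*(-11)))² = (-8 + (-17 + 11))² = (-8 - 6)² = (-14)² = 196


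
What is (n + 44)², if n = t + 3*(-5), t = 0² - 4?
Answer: 625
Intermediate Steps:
t = -4 (t = 0 - 4 = -4)
n = -19 (n = -4 + 3*(-5) = -4 - 15 = -19)
(n + 44)² = (-19 + 44)² = 25² = 625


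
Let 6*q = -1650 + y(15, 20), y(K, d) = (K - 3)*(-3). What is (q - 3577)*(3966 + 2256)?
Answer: -24004476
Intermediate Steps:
y(K, d) = 9 - 3*K (y(K, d) = (-3 + K)*(-3) = 9 - 3*K)
q = -281 (q = (-1650 + (9 - 3*15))/6 = (-1650 + (9 - 45))/6 = (-1650 - 36)/6 = (⅙)*(-1686) = -281)
(q - 3577)*(3966 + 2256) = (-281 - 3577)*(3966 + 2256) = -3858*6222 = -24004476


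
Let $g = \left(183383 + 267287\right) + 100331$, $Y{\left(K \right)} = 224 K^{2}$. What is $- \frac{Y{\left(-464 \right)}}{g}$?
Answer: $- \frac{48226304}{551001} \approx -87.525$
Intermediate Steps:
$g = 551001$ ($g = 450670 + 100331 = 551001$)
$- \frac{Y{\left(-464 \right)}}{g} = - \frac{224 \left(-464\right)^{2}}{551001} = - \frac{224 \cdot 215296}{551001} = - \frac{48226304}{551001}$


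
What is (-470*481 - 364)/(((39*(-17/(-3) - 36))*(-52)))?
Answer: -8709/2366 ≈ -3.6809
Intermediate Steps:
(-470*481 - 364)/(((39*(-17/(-3) - 36))*(-52))) = (-226070 - 364)/(((39*(-17*(-⅓) - 36))*(-52))) = -226434*(-1/(2028*(17/3 - 36))) = -226434/((39*(-91/3))*(-52)) = -226434/((-1183*(-52))) = -226434/61516 = -226434*1/61516 = -8709/2366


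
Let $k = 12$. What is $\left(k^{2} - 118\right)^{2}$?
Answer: $676$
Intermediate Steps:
$\left(k^{2} - 118\right)^{2} = \left(12^{2} - 118\right)^{2} = \left(144 - 118\right)^{2} = 26^{2} = 676$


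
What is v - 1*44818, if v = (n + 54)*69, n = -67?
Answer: -45715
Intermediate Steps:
v = -897 (v = (-67 + 54)*69 = -13*69 = -897)
v - 1*44818 = -897 - 1*44818 = -897 - 44818 = -45715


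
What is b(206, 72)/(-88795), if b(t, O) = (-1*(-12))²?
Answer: -144/88795 ≈ -0.0016217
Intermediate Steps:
b(t, O) = 144 (b(t, O) = 12² = 144)
b(206, 72)/(-88795) = 144/(-88795) = 144*(-1/88795) = -144/88795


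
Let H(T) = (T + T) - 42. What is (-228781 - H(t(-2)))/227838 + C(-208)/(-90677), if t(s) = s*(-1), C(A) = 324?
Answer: -20815548523/20659666326 ≈ -1.0075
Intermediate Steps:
t(s) = -s
H(T) = -42 + 2*T (H(T) = 2*T - 42 = -42 + 2*T)
(-228781 - H(t(-2)))/227838 + C(-208)/(-90677) = (-228781 - (-42 + 2*(-1*(-2))))/227838 + 324/(-90677) = (-228781 - (-42 + 2*2))*(1/227838) + 324*(-1/90677) = (-228781 - (-42 + 4))*(1/227838) - 324/90677 = (-228781 - 1*(-38))*(1/227838) - 324/90677 = (-228781 + 38)*(1/227838) - 324/90677 = -228743*1/227838 - 324/90677 = -228743/227838 - 324/90677 = -20815548523/20659666326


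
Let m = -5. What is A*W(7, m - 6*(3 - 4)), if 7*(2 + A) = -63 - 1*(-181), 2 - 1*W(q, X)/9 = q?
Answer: -4680/7 ≈ -668.57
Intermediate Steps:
W(q, X) = 18 - 9*q
A = 104/7 (A = -2 + (-63 - 1*(-181))/7 = -2 + (-63 + 181)/7 = -2 + (⅐)*118 = -2 + 118/7 = 104/7 ≈ 14.857)
A*W(7, m - 6*(3 - 4)) = 104*(18 - 9*7)/7 = 104*(18 - 63)/7 = (104/7)*(-45) = -4680/7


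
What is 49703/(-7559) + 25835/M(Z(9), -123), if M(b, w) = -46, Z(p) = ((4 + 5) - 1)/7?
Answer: -197573103/347714 ≈ -568.21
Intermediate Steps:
Z(p) = 8/7 (Z(p) = (9 - 1)*(⅐) = 8*(⅐) = 8/7)
49703/(-7559) + 25835/M(Z(9), -123) = 49703/(-7559) + 25835/(-46) = 49703*(-1/7559) + 25835*(-1/46) = -49703/7559 - 25835/46 = -197573103/347714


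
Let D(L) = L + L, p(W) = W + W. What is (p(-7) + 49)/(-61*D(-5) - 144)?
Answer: 35/466 ≈ 0.075107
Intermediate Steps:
p(W) = 2*W
D(L) = 2*L
(p(-7) + 49)/(-61*D(-5) - 144) = (2*(-7) + 49)/(-122*(-5) - 144) = (-14 + 49)/(-61*(-10) - 144) = 35/(610 - 144) = 35/466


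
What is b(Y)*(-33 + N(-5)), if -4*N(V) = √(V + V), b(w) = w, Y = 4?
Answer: -132 - I*√10 ≈ -132.0 - 3.1623*I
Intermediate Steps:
N(V) = -√2*√V/4 (N(V) = -√(V + V)/4 = -√2*√V/4)
b(Y)*(-33 + N(-5)) = 4*(-33 - √2*√(-5)/4) = 4*(-33 - √2*I*√5/4) = 4*(-33 - I*√10/4) = -132 - I*√10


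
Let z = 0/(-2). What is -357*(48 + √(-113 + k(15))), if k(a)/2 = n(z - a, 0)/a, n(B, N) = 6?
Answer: -17136 - 357*I*√2805/5 ≈ -17136.0 - 3781.5*I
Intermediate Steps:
z = 0 (z = 0*(-½) = 0)
k(a) = 12/a (k(a) = 2*(6/a) = 12/a)
-357*(48 + √(-113 + k(15))) = -357*(48 + √(-113 + 12/15)) = -357*(48 + √(-113 + 12*(1/15))) = -357*(48 + √(-113 + ⅘)) = -357*(48 + √(-561/5)) = -357*(48 + I*√2805/5) = -17136 - 357*I*√2805/5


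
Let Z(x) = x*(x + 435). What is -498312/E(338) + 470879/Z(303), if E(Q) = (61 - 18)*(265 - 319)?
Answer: 2083757789/9615402 ≈ 216.71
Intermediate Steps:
Z(x) = x*(435 + x)
E(Q) = -2322 (E(Q) = 43*(-54) = -2322)
-498312/E(338) + 470879/Z(303) = -498312/(-2322) + 470879/((303*(435 + 303))) = -498312*(-1/2322) + 470879/((303*738)) = 9228/43 + 470879/223614 = 2083757789/9615402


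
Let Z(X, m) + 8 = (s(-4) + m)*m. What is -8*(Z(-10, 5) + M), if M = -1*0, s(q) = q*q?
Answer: -776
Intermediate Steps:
s(q) = q**2
Z(X, m) = -8 + m*(16 + m) (Z(X, m) = -8 + ((-4)**2 + m)*m = -8 + (16 + m)*m = -8 + m*(16 + m))
M = 0
-8*(Z(-10, 5) + M) = -8*((-8 + 5**2 + 16*5) + 0) = -8*((-8 + 25 + 80) + 0) = -8*(97 + 0) = -8*97 = -776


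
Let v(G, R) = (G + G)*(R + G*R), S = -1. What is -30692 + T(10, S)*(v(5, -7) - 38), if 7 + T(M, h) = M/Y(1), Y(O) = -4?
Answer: -26341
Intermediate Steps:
v(G, R) = 2*G*(R + G*R) (v(G, R) = (2*G)*(R + G*R) = 2*G*(R + G*R))
T(M, h) = -7 - M/4 (T(M, h) = -7 + M/(-4) = -7 + M*(-1/4) = -7 - M/4)
-30692 + T(10, S)*(v(5, -7) - 38) = -30692 + (-7 - 1/4*10)*(2*5*(-7)*(1 + 5) - 38) = -30692 + (-7 - 5/2)*(2*5*(-7)*6 - 38) = -30692 - 19*(-420 - 38)/2 = -30692 - 19/2*(-458) = -30692 + 4351 = -26341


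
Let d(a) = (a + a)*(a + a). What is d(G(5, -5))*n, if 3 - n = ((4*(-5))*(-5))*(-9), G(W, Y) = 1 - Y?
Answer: 130032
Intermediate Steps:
n = 903 (n = 3 - (4*(-5))*(-5)*(-9) = 3 - (-20*(-5))*(-9) = 3 - 100*(-9) = 3 - 1*(-900) = 3 + 900 = 903)
d(a) = 4*a² (d(a) = (2*a)*(2*a) = 4*a²)
d(G(5, -5))*n = (4*(1 - 1*(-5))²)*903 = (4*(1 + 5)²)*903 = (4*6²)*903 = (4*36)*903 = 144*903 = 130032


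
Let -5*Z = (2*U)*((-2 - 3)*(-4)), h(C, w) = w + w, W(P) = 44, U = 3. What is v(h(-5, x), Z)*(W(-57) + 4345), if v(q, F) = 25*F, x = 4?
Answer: -2633400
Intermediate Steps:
h(C, w) = 2*w
Z = -24 (Z = -2*3*(-2 - 3)*(-4)/5 = -6*(-5*(-4))/5 = -6*20/5 = -⅕*120 = -24)
v(h(-5, x), Z)*(W(-57) + 4345) = (25*(-24))*(44 + 4345) = -600*4389 = -2633400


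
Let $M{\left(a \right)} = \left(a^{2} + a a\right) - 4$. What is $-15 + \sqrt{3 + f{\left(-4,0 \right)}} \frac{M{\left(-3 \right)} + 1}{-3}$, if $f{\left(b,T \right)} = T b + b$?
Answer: $-15 - 5 i \approx -15.0 - 5.0 i$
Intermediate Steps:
$f{\left(b,T \right)} = b + T b$
$M{\left(a \right)} = -4 + 2 a^{2}$ ($M{\left(a \right)} = \left(a^{2} + a^{2}\right) - 4 = 2 a^{2} - 4 = -4 + 2 a^{2}$)
$-15 + \sqrt{3 + f{\left(-4,0 \right)}} \frac{M{\left(-3 \right)} + 1}{-3} = -15 + \sqrt{3 - 4 \left(1 + 0\right)} \frac{\left(-4 + 2 \left(-3\right)^{2}\right) + 1}{-3} = -15 + \sqrt{3 - 4} \left(\left(-4 + 2 \cdot 9\right) + 1\right) \left(- \frac{1}{3}\right) = -15 + \sqrt{3 - 4} \left(\left(-4 + 18\right) + 1\right) \left(- \frac{1}{3}\right) = -15 + \sqrt{-1} \left(14 + 1\right) \left(- \frac{1}{3}\right) = -15 + i 15 \left(- \frac{1}{3}\right) = -15 + i \left(-5\right) = -15 - 5 i$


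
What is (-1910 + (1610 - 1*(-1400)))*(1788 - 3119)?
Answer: -1464100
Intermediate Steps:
(-1910 + (1610 - 1*(-1400)))*(1788 - 3119) = (-1910 + (1610 + 1400))*(-1331) = (-1910 + 3010)*(-1331) = 1100*(-1331) = -1464100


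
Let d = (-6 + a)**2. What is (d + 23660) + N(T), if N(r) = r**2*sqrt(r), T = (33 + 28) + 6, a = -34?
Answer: 25260 + 4489*sqrt(67) ≈ 62004.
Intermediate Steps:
d = 1600 (d = (-6 - 34)**2 = (-40)**2 = 1600)
T = 67 (T = 61 + 6 = 67)
N(r) = r**(5/2)
(d + 23660) + N(T) = (1600 + 23660) + 67**(5/2) = 25260 + 4489*sqrt(67)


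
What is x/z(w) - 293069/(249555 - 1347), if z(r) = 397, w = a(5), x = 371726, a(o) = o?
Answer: 92149018615/98538576 ≈ 935.16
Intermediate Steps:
w = 5
x/z(w) - 293069/(249555 - 1347) = 371726/397 - 293069/(249555 - 1347) = 371726*(1/397) - 293069/248208 = 371726/397 - 293069*1/248208 = 371726/397 - 293069/248208 = 92149018615/98538576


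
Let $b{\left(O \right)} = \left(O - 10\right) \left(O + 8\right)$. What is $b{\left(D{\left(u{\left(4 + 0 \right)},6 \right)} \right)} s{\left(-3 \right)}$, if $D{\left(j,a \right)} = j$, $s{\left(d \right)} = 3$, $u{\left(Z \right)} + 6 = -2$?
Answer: $0$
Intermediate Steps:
$u{\left(Z \right)} = -8$ ($u{\left(Z \right)} = -6 - 2 = -8$)
$b{\left(O \right)} = \left(-10 + O\right) \left(8 + O\right)$
$b{\left(D{\left(u{\left(4 + 0 \right)},6 \right)} \right)} s{\left(-3 \right)} = \left(-80 + \left(-8\right)^{2} - -16\right) 3 = \left(-80 + 64 + 16\right) 3 = 0 \cdot 3 = 0$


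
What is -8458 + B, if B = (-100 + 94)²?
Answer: -8422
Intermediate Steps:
B = 36 (B = (-6)² = 36)
-8458 + B = -8458 + 36 = -8422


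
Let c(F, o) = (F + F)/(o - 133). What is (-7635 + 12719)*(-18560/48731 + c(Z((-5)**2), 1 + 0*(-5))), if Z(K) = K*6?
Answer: -7231659540/536041 ≈ -13491.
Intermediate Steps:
Z(K) = 6*K
c(F, o) = 2*F/(-133 + o) (c(F, o) = (2*F)/(-133 + o) = 2*F/(-133 + o))
(-7635 + 12719)*(-18560/48731 + c(Z((-5)**2), 1 + 0*(-5))) = (-7635 + 12719)*(-18560/48731 + 2*(6*(-5)**2)/(-133 + (1 + 0*(-5)))) = 5084*(-18560*1/48731 + 2*(6*25)/(-133 + (1 + 0))) = 5084*(-18560/48731 + 2*150/(-133 + 1)) = 5084*(-18560/48731 + 2*150/(-132)) = 5084*(-18560/48731 + 2*150*(-1/132)) = 5084*(-18560/48731 - 25/11) = 5084*(-1422435/536041) = -7231659540/536041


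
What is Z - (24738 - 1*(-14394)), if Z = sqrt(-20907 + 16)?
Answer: -39132 + I*sqrt(20891) ≈ -39132.0 + 144.54*I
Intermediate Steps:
Z = I*sqrt(20891) (Z = sqrt(-20891) = I*sqrt(20891) ≈ 144.54*I)
Z - (24738 - 1*(-14394)) = I*sqrt(20891) - (24738 - 1*(-14394)) = I*sqrt(20891) - (24738 + 14394) = I*sqrt(20891) - 1*39132 = I*sqrt(20891) - 39132 = -39132 + I*sqrt(20891)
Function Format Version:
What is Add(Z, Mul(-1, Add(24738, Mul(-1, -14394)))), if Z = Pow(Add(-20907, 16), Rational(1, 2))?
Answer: Add(-39132, Mul(I, Pow(20891, Rational(1, 2)))) ≈ Add(-39132., Mul(144.54, I))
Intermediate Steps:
Z = Mul(I, Pow(20891, Rational(1, 2))) (Z = Pow(-20891, Rational(1, 2)) = Mul(I, Pow(20891, Rational(1, 2))) ≈ Mul(144.54, I))
Add(Z, Mul(-1, Add(24738, Mul(-1, -14394)))) = Add(Mul(I, Pow(20891, Rational(1, 2))), Mul(-1, Add(24738, Mul(-1, -14394)))) = Add(Mul(I, Pow(20891, Rational(1, 2))), Mul(-1, Add(24738, 14394))) = Add(Mul(I, Pow(20891, Rational(1, 2))), Mul(-1, 39132)) = Add(Mul(I, Pow(20891, Rational(1, 2))), -39132) = Add(-39132, Mul(I, Pow(20891, Rational(1, 2))))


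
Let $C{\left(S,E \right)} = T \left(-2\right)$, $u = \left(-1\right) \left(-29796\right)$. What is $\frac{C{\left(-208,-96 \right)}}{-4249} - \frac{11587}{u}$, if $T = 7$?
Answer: $- \frac{6973717}{18086172} \approx -0.38558$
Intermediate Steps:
$u = 29796$
$C{\left(S,E \right)} = -14$ ($C{\left(S,E \right)} = 7 \left(-2\right) = -14$)
$\frac{C{\left(-208,-96 \right)}}{-4249} - \frac{11587}{u} = - \frac{14}{-4249} - \frac{11587}{29796} = \left(-14\right) \left(- \frac{1}{4249}\right) - \frac{11587}{29796} = \frac{2}{607} - \frac{11587}{29796} = - \frac{6973717}{18086172}$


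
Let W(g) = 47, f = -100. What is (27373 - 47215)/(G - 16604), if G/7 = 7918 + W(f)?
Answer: -19842/39151 ≈ -0.50681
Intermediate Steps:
G = 55755 (G = 7*(7918 + 47) = 7*7965 = 55755)
(27373 - 47215)/(G - 16604) = (27373 - 47215)/(55755 - 16604) = -19842/39151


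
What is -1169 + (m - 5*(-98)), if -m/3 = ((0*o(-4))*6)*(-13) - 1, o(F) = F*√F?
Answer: -676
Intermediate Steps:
o(F) = F^(3/2)
m = 3 (m = -3*(((0*(-4)^(3/2))*6)*(-13) - 1) = -3*(((0*(-8*I))*6)*(-13) - 1) = -3*((0*6)*(-13) - 1) = -3*(0*(-13) - 1) = -3*(0 - 1) = -3*(-1) = 3)
-1169 + (m - 5*(-98)) = -1169 + (3 - 5*(-98)) = -1169 + (3 + 490) = -1169 + 493 = -676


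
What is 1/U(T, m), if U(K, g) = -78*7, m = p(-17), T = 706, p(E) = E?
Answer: -1/546 ≈ -0.0018315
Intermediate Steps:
m = -17
U(K, g) = -546
1/U(T, m) = 1/(-546) = -1/546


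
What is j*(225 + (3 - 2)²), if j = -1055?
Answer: -238430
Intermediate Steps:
j*(225 + (3 - 2)²) = -1055*(225 + (3 - 2)²) = -1055*(225 + 1²) = -1055*(225 + 1) = -1055*226 = -238430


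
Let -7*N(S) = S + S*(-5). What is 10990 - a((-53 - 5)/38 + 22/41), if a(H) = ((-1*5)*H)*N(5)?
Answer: 59851370/5453 ≈ 10976.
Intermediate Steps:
N(S) = 4*S/7 (N(S) = -(S + S*(-5))/7 = -(S - 5*S)/7 = -(-4)*S/7 = 4*S/7)
a(H) = -100*H/7 (a(H) = ((-1*5)*H)*((4/7)*5) = -5*H*(20/7) = -100*H/7)
10990 - a((-53 - 5)/38 + 22/41) = 10990 - (-100)*((-53 - 5)/38 + 22/41)/7 = 10990 - (-100)*(-58*1/38 + 22*(1/41))/7 = 10990 - (-100)*(-29/19 + 22/41)/7 = 10990 - (-100)*(-771)/(7*779) = 10990 - 1*77100/5453 = 10990 - 77100/5453 = 59851370/5453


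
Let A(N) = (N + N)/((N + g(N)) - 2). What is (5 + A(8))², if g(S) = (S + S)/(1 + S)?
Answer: 61009/1225 ≈ 49.803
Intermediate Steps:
g(S) = 2*S/(1 + S) (g(S) = (2*S)/(1 + S) = 2*S/(1 + S))
A(N) = 2*N/(-2 + N + 2*N/(1 + N)) (A(N) = (N + N)/((N + 2*N/(1 + N)) - 2) = (2*N)/(-2 + N + 2*N/(1 + N)) = 2*N/(-2 + N + 2*N/(1 + N)))
(5 + A(8))² = (5 + 2*8*(1 + 8)/(-2 + 8 + 8²))² = (5 + 2*8*9/(-2 + 8 + 64))² = (5 + 2*8*9/70)² = (5 + 2*8*(1/70)*9)² = (5 + 72/35)² = (247/35)² = 61009/1225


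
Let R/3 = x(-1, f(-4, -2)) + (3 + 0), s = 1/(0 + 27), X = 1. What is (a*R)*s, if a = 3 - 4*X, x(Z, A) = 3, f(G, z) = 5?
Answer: -⅔ ≈ -0.66667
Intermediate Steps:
s = 1/27 ≈ 0.037037
R = 18 (R = 3*(3 + (3 + 0)) = 3*(3 + 3) = 3*6 = 18)
a = -1 (a = 3 - 4*1 = 3 - 4 = -1)
(a*R)*s = -1*18*(1/27) = -18*1/27 = -⅔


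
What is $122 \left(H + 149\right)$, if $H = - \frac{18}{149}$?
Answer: $\frac{2706326}{149} \approx 18163.0$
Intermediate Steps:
$H = - \frac{18}{149}$ ($H = \left(-18\right) \frac{1}{149} = - \frac{18}{149} \approx -0.12081$)
$122 \left(H + 149\right) = 122 \left(- \frac{18}{149} + 149\right) = 122 \cdot \frac{22183}{149} = \frac{2706326}{149}$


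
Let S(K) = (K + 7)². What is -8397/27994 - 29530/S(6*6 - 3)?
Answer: -42004901/2239520 ≈ -18.756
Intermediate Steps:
S(K) = (7 + K)²
-8397/27994 - 29530/S(6*6 - 3) = -8397/27994 - 29530/(7 + (6*6 - 3))² = -8397*1/27994 - 29530/(7 + (36 - 3))² = -8397/27994 - 29530/(7 + 33)² = -8397/27994 - 29530/(40²) = -8397/27994 - 29530/1600 = -8397/27994 - 29530*1/1600 = -8397/27994 - 2953/160 = -42004901/2239520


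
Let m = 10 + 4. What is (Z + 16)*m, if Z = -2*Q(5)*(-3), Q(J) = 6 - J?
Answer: 308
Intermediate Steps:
Z = 6 (Z = -2*(6 - 1*5)*(-3) = -2*(6 - 5)*(-3) = -2*1*(-3) = -2*(-3) = 6)
m = 14
(Z + 16)*m = (6 + 16)*14 = 22*14 = 308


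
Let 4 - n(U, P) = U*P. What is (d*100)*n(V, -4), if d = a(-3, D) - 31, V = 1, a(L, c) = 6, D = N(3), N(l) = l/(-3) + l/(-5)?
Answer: -20000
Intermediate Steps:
N(l) = -8*l/15 (N(l) = l*(-⅓) + l*(-⅕) = -l/3 - l/5 = -8*l/15)
D = -8/5 (D = -8/15*3 = -8/5 ≈ -1.6000)
n(U, P) = 4 - P*U (n(U, P) = 4 - U*P = 4 - P*U)
d = -25 (d = 6 - 31 = -25)
(d*100)*n(V, -4) = (-25*100)*(4 - 1*(-4)*1) = -2500*(4 + 4) = -2500*8 = -20000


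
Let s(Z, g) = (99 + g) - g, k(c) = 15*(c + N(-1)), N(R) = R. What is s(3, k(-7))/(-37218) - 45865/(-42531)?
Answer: 567597667/527639586 ≈ 1.0757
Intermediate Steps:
k(c) = -15 + 15*c (k(c) = 15*(c - 1) = 15*(-1 + c) = -15 + 15*c)
s(Z, g) = 99
s(3, k(-7))/(-37218) - 45865/(-42531) = 99/(-37218) - 45865/(-42531) = 99*(-1/37218) - 45865*(-1/42531) = -33/12406 + 45865/42531 = 567597667/527639586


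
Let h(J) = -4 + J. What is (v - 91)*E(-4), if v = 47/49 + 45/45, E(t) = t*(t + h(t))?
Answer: -209424/49 ≈ -4274.0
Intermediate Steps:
E(t) = t*(-4 + 2*t) (E(t) = t*(t + (-4 + t)) = t*(-4 + 2*t))
v = 96/49 (v = 47*(1/49) + 45*(1/45) = 47/49 + 1 = 96/49 ≈ 1.9592)
(v - 91)*E(-4) = (96/49 - 91)*(2*(-4)*(-2 - 4)) = -8726*(-4)*(-6)/49 = -4363/49*48 = -209424/49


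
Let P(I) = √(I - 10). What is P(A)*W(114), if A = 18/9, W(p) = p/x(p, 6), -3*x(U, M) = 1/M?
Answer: -4104*I*√2 ≈ -5803.9*I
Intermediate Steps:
x(U, M) = -1/(3*M)
W(p) = -18*p (W(p) = p/((-⅓/6)) = p/((-⅓*⅙)) = p/(-1/18) = p*(-18) = -18*p)
A = 2 (A = 18*(⅑) = 2)
P(I) = √(-10 + I)
P(A)*W(114) = √(-10 + 2)*(-18*114) = √(-8)*(-2052) = (2*I*√2)*(-2052) = -4104*I*√2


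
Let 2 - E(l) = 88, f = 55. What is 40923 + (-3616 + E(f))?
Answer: 37221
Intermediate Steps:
E(l) = -86 (E(l) = 2 - 1*88 = 2 - 88 = -86)
40923 + (-3616 + E(f)) = 40923 + (-3616 - 86) = 40923 - 3702 = 37221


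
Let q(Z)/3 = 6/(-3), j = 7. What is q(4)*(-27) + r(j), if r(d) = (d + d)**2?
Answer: 358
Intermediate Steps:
r(d) = 4*d**2 (r(d) = (2*d)**2 = 4*d**2)
q(Z) = -6 (q(Z) = 3*(6/(-3)) = 3*(6*(-1/3)) = 3*(-2) = -6)
q(4)*(-27) + r(j) = -6*(-27) + 4*7**2 = 162 + 4*49 = 162 + 196 = 358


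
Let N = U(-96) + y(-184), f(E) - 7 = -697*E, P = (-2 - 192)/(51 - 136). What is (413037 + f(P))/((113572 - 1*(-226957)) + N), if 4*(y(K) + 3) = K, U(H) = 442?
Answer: 1028633/852305 ≈ 1.2069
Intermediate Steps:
y(K) = -3 + K/4
P = 194/85 (P = -194/(-85) = -194*(-1/85) = 194/85 ≈ 2.2824)
f(E) = 7 - 697*E
N = 393 (N = 442 + (-3 + (¼)*(-184)) = 442 + (-3 - 46) = 442 - 49 = 393)
(413037 + f(P))/((113572 - 1*(-226957)) + N) = (413037 + (7 - 697*194/85))/((113572 - 1*(-226957)) + 393) = (413037 + (7 - 7954/5))/((113572 + 226957) + 393) = (413037 - 7919/5)/(340529 + 393) = (2057266/5)/340922 = (2057266/5)*(1/340922) = 1028633/852305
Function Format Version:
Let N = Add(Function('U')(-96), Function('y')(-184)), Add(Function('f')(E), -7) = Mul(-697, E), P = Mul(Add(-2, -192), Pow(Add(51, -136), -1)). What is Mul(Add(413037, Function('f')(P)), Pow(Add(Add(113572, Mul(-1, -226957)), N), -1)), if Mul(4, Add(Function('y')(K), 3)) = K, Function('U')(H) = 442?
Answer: Rational(1028633, 852305) ≈ 1.2069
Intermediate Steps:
Function('y')(K) = Add(-3, Mul(Rational(1, 4), K))
P = Rational(194, 85) (P = Mul(-194, Pow(-85, -1)) = Mul(-194, Rational(-1, 85)) = Rational(194, 85) ≈ 2.2824)
Function('f')(E) = Add(7, Mul(-697, E))
N = 393 (N = Add(442, Add(-3, Mul(Rational(1, 4), -184))) = Add(442, Add(-3, -46)) = Add(442, -49) = 393)
Mul(Add(413037, Function('f')(P)), Pow(Add(Add(113572, Mul(-1, -226957)), N), -1)) = Mul(Add(413037, Add(7, Mul(-697, Rational(194, 85)))), Pow(Add(Add(113572, Mul(-1, -226957)), 393), -1)) = Mul(Add(413037, Add(7, Rational(-7954, 5))), Pow(Add(Add(113572, 226957), 393), -1)) = Mul(Add(413037, Rational(-7919, 5)), Pow(Add(340529, 393), -1)) = Mul(Rational(2057266, 5), Pow(340922, -1)) = Mul(Rational(2057266, 5), Rational(1, 340922)) = Rational(1028633, 852305)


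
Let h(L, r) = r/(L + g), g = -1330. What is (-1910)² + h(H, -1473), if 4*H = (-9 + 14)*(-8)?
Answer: 4888455473/1340 ≈ 3.6481e+6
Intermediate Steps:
H = -10 (H = ((-9 + 14)*(-8))/4 = (5*(-8))/4 = (¼)*(-40) = -10)
h(L, r) = r/(-1330 + L) (h(L, r) = r/(L - 1330) = r/(-1330 + L))
(-1910)² + h(H, -1473) = (-1910)² - 1473/(-1330 - 10) = 3648100 - 1473/(-1340) = 3648100 - 1473*(-1/1340) = 3648100 + 1473/1340 = 4888455473/1340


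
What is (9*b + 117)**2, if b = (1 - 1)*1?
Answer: 13689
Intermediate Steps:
b = 0 (b = 0*1 = 0)
(9*b + 117)**2 = (9*0 + 117)**2 = (0 + 117)**2 = 117**2 = 13689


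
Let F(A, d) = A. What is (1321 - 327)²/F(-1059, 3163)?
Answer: -988036/1059 ≈ -932.99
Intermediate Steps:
(1321 - 327)²/F(-1059, 3163) = (1321 - 327)²/(-1059) = 994²*(-1/1059) = 988036*(-1/1059) = -988036/1059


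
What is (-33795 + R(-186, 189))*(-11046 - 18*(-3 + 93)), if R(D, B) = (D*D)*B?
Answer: -82390417434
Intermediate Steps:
R(D, B) = B*D**2 (R(D, B) = D**2*B = B*D**2)
(-33795 + R(-186, 189))*(-11046 - 18*(-3 + 93)) = (-33795 + 189*(-186)**2)*(-11046 - 18*(-3 + 93)) = (-33795 + 189*34596)*(-11046 - 18*90) = (-33795 + 6538644)*(-11046 - 1620) = 6504849*(-12666) = -82390417434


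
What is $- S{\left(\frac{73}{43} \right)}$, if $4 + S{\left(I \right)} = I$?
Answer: $\frac{99}{43} \approx 2.3023$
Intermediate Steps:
$S{\left(I \right)} = -4 + I$
$- S{\left(\frac{73}{43} \right)} = - (-4 + \frac{73}{43}) = \left(-1\right) \left(- \frac{99}{43}\right) = \frac{99}{43}$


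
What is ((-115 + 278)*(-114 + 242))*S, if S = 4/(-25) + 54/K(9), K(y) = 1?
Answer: 28082944/25 ≈ 1.1233e+6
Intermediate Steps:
S = 1346/25 (S = 4/(-25) + 54/1 = 4*(-1/25) + 54*1 = -4/25 + 54 = 1346/25 ≈ 53.840)
((-115 + 278)*(-114 + 242))*S = ((-115 + 278)*(-114 + 242))*(1346/25) = (163*128)*(1346/25) = 20864*(1346/25) = 28082944/25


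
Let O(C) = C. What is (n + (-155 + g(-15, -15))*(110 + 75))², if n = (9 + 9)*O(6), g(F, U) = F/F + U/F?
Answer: 795070809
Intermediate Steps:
g(F, U) = 1 + U/F
n = 108 (n = (9 + 9)*6 = 18*6 = 108)
(n + (-155 + g(-15, -15))*(110 + 75))² = (108 + (-155 + (-15 - 15)/(-15))*(110 + 75))² = (108 + (-155 - 1/15*(-30))*185)² = (108 + (-155 + 2)*185)² = (108 - 153*185)² = (108 - 28305)² = (-28197)² = 795070809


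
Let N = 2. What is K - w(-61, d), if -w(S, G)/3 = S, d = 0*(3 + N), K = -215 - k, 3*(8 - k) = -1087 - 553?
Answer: -2858/3 ≈ -952.67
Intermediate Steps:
k = 1664/3 (k = 8 - (-1087 - 553)/3 = 8 - ⅓*(-1640) = 8 + 1640/3 = 1664/3 ≈ 554.67)
K = -2309/3 (K = -215 - 1*1664/3 = -215 - 1664/3 = -2309/3 ≈ -769.67)
d = 0 (d = 0*(3 + 2) = 0*5 = 0)
w(S, G) = -3*S
K - w(-61, d) = -2309/3 - (-3)*(-61) = -2309/3 - 1*183 = -2309/3 - 183 = -2858/3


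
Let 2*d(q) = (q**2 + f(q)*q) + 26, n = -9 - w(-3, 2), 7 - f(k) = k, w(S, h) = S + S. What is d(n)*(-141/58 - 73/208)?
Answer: -83905/12064 ≈ -6.9550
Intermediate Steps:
w(S, h) = 2*S
f(k) = 7 - k
n = -3 (n = -9 - 2*(-3) = -9 - 1*(-6) = -9 + 6 = -3)
d(q) = 13 + q**2/2 + q*(7 - q)/2 (d(q) = ((q**2 + (7 - q)*q) + 26)/2 = ((q**2 + q*(7 - q)) + 26)/2 = (26 + q**2 + q*(7 - q))/2 = 13 + q**2/2 + q*(7 - q)/2)
d(n)*(-141/58 - 73/208) = (13 + (7/2)*(-3))*(-141/58 - 73/208) = (13 - 21/2)*(-141*1/58 - 73*1/208) = 5*(-141/58 - 73/208)/2 = (5/2)*(-16781/6032) = -83905/12064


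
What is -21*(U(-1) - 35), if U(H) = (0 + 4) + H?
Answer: 672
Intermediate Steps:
U(H) = 4 + H
-21*(U(-1) - 35) = -21*((4 - 1) - 35) = -21*(3 - 35) = -21*(-32) = 672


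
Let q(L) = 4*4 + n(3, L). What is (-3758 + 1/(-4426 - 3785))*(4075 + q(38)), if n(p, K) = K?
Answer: -127408301131/8211 ≈ -1.5517e+7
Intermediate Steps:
q(L) = 16 + L (q(L) = 4*4 + L = 16 + L)
(-3758 + 1/(-4426 - 3785))*(4075 + q(38)) = (-3758 + 1/(-4426 - 3785))*(4075 + (16 + 38)) = (-3758 + 1/(-8211))*(4075 + 54) = (-3758 - 1/8211)*4129 = -30856939/8211*4129 = -127408301131/8211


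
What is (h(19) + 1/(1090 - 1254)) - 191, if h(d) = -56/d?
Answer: -604359/3116 ≈ -193.95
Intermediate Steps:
(h(19) + 1/(1090 - 1254)) - 191 = (-56/19 + 1/(1090 - 1254)) - 191 = (-56*1/19 + 1/(-164)) - 191 = (-56/19 - 1/164) - 191 = -9203/3116 - 191 = -604359/3116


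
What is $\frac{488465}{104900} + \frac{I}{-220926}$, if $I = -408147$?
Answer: $\frac{5024307963}{772504580} \approx 6.5039$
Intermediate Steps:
$\frac{488465}{104900} + \frac{I}{-220926} = \frac{488465}{104900} - \frac{408147}{-220926} = 488465 \cdot \frac{1}{104900} - - \frac{136049}{73642} = \frac{97693}{20980} + \frac{136049}{73642} = \frac{5024307963}{772504580}$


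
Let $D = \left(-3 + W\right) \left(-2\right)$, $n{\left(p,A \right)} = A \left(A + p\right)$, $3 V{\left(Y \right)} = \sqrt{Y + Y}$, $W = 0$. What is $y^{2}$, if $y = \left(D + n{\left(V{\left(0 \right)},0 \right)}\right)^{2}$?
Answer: $1296$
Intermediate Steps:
$V{\left(Y \right)} = \frac{\sqrt{2} \sqrt{Y}}{3}$ ($V{\left(Y \right)} = \frac{\sqrt{Y + Y}}{3} = \frac{\sqrt{2 Y}}{3} = \frac{\sqrt{2} \sqrt{Y}}{3}$)
$D = 6$ ($D = \left(-3 + 0\right) \left(-2\right) = \left(-3\right) \left(-2\right) = 6$)
$y = 36$ ($y = \left(6 + 0 \left(0 + \frac{\sqrt{2} \sqrt{0}}{3}\right)\right)^{2} = \left(6 + 0 \left(0 + \frac{1}{3} \sqrt{2} \cdot 0\right)\right)^{2} = \left(6 + 0 \left(0 + 0\right)\right)^{2} = \left(6 + 0 \cdot 0\right)^{2} = \left(6 + 0\right)^{2} = 6^{2} = 36$)
$y^{2} = 36^{2} = 1296$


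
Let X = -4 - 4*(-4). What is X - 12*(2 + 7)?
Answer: -96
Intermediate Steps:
X = 12 (X = -4 + 16 = 12)
X - 12*(2 + 7) = 12 - 12*(2 + 7) = 12 - 12*9 = 12 - 108 = -96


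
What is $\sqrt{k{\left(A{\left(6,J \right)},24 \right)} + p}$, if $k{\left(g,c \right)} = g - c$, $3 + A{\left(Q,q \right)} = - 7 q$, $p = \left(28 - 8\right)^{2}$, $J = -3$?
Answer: $\sqrt{394} \approx 19.849$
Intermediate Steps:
$p = 400$ ($p = 20^{2} = 400$)
$A{\left(Q,q \right)} = -3 - 7 q$
$\sqrt{k{\left(A{\left(6,J \right)},24 \right)} + p} = \sqrt{\left(\left(-3 - -21\right) - 24\right) + 400} = \sqrt{\left(\left(-3 + 21\right) - 24\right) + 400} = \sqrt{\left(18 - 24\right) + 400} = \sqrt{-6 + 400} = \sqrt{394}$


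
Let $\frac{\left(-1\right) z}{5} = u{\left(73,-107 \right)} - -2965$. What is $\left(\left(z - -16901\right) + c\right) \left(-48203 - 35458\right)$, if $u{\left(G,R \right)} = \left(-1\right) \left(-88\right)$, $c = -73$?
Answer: $-130762143$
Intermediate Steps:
$u{\left(G,R \right)} = 88$
$z = -15265$ ($z = - 5 \left(88 - -2965\right) = - 5 \left(88 + 2965\right) = \left(-5\right) 3053 = -15265$)
$\left(\left(z - -16901\right) + c\right) \left(-48203 - 35458\right) = \left(\left(-15265 - -16901\right) - 73\right) \left(-48203 - 35458\right) = \left(\left(-15265 + 16901\right) - 73\right) \left(-83661\right) = \left(1636 - 73\right) \left(-83661\right) = 1563 \left(-83661\right) = -130762143$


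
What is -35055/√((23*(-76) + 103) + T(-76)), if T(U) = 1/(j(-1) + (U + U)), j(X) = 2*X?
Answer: 35055*I*√230846/19487 ≈ 864.3*I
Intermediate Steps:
T(U) = 1/(-2 + 2*U) (T(U) = 1/(2*(-1) + (U + U)) = 1/(-2 + 2*U))
-35055/√((23*(-76) + 103) + T(-76)) = -35055/√((23*(-76) + 103) + 1/(2*(-1 - 76))) = -35055/√((-1748 + 103) + (½)/(-77)) = -35055/√(-1645 + (½)*(-1/77)) = -35055/√(-1645 - 1/154) = -35055*(-I*√230846/19487) = -(-35055)*I*√230846/19487 = 35055*I*√230846/19487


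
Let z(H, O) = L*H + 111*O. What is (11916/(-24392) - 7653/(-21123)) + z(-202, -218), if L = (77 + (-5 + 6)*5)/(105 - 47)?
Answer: -30485760399521/1245144522 ≈ -24484.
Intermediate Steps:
L = 41/29 (L = (77 + 1*5)/58 = (77 + 5)*(1/58) = 82*(1/58) = 41/29 ≈ 1.4138)
z(H, O) = 111*O + 41*H/29 (z(H, O) = 41*H/29 + 111*O = 111*O + 41*H/29)
(11916/(-24392) - 7653/(-21123)) + z(-202, -218) = (11916/(-24392) - 7653/(-21123)) + (111*(-218) + (41/29)*(-202)) = (11916*(-1/24392) - 7653*(-1/21123)) + (-24198 - 8282/29) = (-2979/6098 + 2551/7041) - 710024/29 = -5419141/42936018 - 710024/29 = -30485760399521/1245144522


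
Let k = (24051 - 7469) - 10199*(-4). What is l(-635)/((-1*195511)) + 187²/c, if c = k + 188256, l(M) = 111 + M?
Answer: 6965536375/48024148974 ≈ 0.14504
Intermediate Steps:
k = 57378 (k = 16582 + 40796 = 57378)
c = 245634 (c = 57378 + 188256 = 245634)
l(-635)/((-1*195511)) + 187²/c = (111 - 635)/((-1*195511)) + 187²/245634 = -524/(-195511) + 34969*(1/245634) = -524*(-1/195511) + 34969/245634 = 524/195511 + 34969/245634 = 6965536375/48024148974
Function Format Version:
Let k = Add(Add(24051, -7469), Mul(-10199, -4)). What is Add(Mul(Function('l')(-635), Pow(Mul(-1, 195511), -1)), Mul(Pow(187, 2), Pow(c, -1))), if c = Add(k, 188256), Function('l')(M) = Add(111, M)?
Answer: Rational(6965536375, 48024148974) ≈ 0.14504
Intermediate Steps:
k = 57378 (k = Add(16582, 40796) = 57378)
c = 245634 (c = Add(57378, 188256) = 245634)
Add(Mul(Function('l')(-635), Pow(Mul(-1, 195511), -1)), Mul(Pow(187, 2), Pow(c, -1))) = Add(Mul(Add(111, -635), Pow(Mul(-1, 195511), -1)), Mul(Pow(187, 2), Pow(245634, -1))) = Add(Mul(-524, Pow(-195511, -1)), Mul(34969, Rational(1, 245634))) = Add(Mul(-524, Rational(-1, 195511)), Rational(34969, 245634)) = Add(Rational(524, 195511), Rational(34969, 245634)) = Rational(6965536375, 48024148974)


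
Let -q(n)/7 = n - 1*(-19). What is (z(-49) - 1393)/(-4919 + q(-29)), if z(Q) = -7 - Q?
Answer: 1351/4849 ≈ 0.27861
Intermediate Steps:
q(n) = -133 - 7*n (q(n) = -7*(n - 1*(-19)) = -7*(n + 19) = -7*(19 + n) = -133 - 7*n)
(z(-49) - 1393)/(-4919 + q(-29)) = ((-7 - 1*(-49)) - 1393)/(-4919 + (-133 - 7*(-29))) = ((-7 + 49) - 1393)/(-4919 + (-133 + 203)) = (42 - 1393)/(-4919 + 70) = -1351/(-4849) = -1351*(-1/4849) = 1351/4849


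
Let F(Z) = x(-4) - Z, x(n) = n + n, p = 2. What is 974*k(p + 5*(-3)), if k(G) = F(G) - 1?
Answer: 3896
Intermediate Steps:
x(n) = 2*n
F(Z) = -8 - Z (F(Z) = 2*(-4) - Z = -8 - Z)
k(G) = -9 - G (k(G) = (-8 - G) - 1 = -9 - G)
974*k(p + 5*(-3)) = 974*(-9 - (2 + 5*(-3))) = 974*(-9 - (2 - 15)) = 974*(-9 - 1*(-13)) = 974*(-9 + 13) = 974*4 = 3896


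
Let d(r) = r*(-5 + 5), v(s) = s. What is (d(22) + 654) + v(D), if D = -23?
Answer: 631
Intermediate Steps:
d(r) = 0 (d(r) = r*0 = 0)
(d(22) + 654) + v(D) = (0 + 654) - 23 = 654 - 23 = 631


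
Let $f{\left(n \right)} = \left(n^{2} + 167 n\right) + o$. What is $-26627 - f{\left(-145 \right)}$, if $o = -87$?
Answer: $-23350$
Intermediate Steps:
$f{\left(n \right)} = -87 + n^{2} + 167 n$ ($f{\left(n \right)} = \left(n^{2} + 167 n\right) - 87 = -87 + n^{2} + 167 n$)
$-26627 - f{\left(-145 \right)} = -26627 - \left(-87 + \left(-145\right)^{2} + 167 \left(-145\right)\right) = -26627 - \left(-87 + 21025 - 24215\right) = -26627 - -3277 = -26627 + 3277 = -23350$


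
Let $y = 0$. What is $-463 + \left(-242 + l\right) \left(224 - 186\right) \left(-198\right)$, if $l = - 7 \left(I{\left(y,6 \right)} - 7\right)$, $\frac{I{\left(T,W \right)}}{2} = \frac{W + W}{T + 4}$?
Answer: $1767677$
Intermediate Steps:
$I{\left(T,W \right)} = \frac{4 W}{4 + T}$ ($I{\left(T,W \right)} = 2 \frac{W + W}{T + 4} = 2 \frac{2 W}{4 + T} = \frac{4 W}{4 + T}$)
$l = 7$ ($l = - 7 \left(4 \cdot 6 \frac{1}{4 + 0} - 7\right) = - 7 \left(4 \cdot 6 \cdot \frac{1}{4} - 7\right) = - 7 \left(6 - 7\right) = \left(-7\right) \left(-1\right) = 7$)
$-463 + \left(-242 + l\right) \left(224 - 186\right) \left(-198\right) = -463 + \left(-242 + 7\right) \left(224 - 186\right) \left(-198\right) = -463 + \left(-235\right) 38 \left(-198\right) = -463 - -1768140 = -463 + 1768140 = 1767677$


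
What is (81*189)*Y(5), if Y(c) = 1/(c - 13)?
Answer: -15309/8 ≈ -1913.6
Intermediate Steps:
Y(c) = 1/(-13 + c)
(81*189)*Y(5) = (81*189)/(-13 + 5) = 15309/(-8) = 15309*(-1/8) = -15309/8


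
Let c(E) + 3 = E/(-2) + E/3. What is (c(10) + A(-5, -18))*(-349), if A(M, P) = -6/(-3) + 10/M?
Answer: 4886/3 ≈ 1628.7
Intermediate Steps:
A(M, P) = 2 + 10/M (A(M, P) = -6*(-⅓) + 10/M = 2 + 10/M)
c(E) = -3 - E/6 (c(E) = -3 + (E/(-2) + E/3) = -3 + (E*(-½) + E*(⅓)) = -3 + (-E/2 + E/3) = -3 - E/6)
(c(10) + A(-5, -18))*(-349) = ((-3 - ⅙*10) + (2 + 10/(-5)))*(-349) = ((-3 - 5/3) + (2 + 10*(-⅕)))*(-349) = (-14/3 + (2 - 2))*(-349) = (-14/3 + 0)*(-349) = -14/3*(-349) = 4886/3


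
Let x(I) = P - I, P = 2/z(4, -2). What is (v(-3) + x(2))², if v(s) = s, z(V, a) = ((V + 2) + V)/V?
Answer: 441/25 ≈ 17.640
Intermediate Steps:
z(V, a) = (2 + 2*V)/V (z(V, a) = ((2 + V) + V)/V = (2 + 2*V)/V)
P = ⅘ (P = 2/(2 + 2/4) = 2/(2 + 2*(¼)) = 2/(2 + ½) = 2/(5/2) = 2*(⅖) = ⅘ ≈ 0.80000)
x(I) = ⅘ - I
(v(-3) + x(2))² = (-3 + (⅘ - 1*2))² = (-3 + (⅘ - 2))² = (-3 - 6/5)² = (-21/5)² = 441/25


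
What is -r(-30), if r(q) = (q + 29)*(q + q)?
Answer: -60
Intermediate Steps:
r(q) = 2*q*(29 + q) (r(q) = (29 + q)*(2*q) = 2*q*(29 + q))
-r(-30) = -2*(-30)*(29 - 30) = -2*(-30)*(-1) = -1*60 = -60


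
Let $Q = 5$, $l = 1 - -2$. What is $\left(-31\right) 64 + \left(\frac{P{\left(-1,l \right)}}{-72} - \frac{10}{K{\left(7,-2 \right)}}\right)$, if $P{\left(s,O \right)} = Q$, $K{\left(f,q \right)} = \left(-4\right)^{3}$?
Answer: $- \frac{571367}{288} \approx -1983.9$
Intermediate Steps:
$l = 3$ ($l = 1 + 2 = 3$)
$K{\left(f,q \right)} = -64$
$P{\left(s,O \right)} = 5$
$\left(-31\right) 64 + \left(\frac{P{\left(-1,l \right)}}{-72} - \frac{10}{K{\left(7,-2 \right)}}\right) = \left(-31\right) 64 + \left(\frac{5}{-72} - \frac{10}{-64}\right) = -1984 + \left(5 \left(- \frac{1}{72}\right) - - \frac{5}{32}\right) = -1984 + \left(- \frac{5}{72} + \frac{5}{32}\right) = -1984 + \frac{25}{288} = - \frac{571367}{288}$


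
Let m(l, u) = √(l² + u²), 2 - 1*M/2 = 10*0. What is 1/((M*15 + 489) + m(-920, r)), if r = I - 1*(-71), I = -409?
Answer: -549/659243 + 2*√240161/659243 ≈ 0.00065397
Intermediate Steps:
M = 4 (M = 4 - 20*0 = 4 - 2*0 = 4 + 0 = 4)
r = -338 (r = -409 - 1*(-71) = -409 + 71 = -338)
1/((M*15 + 489) + m(-920, r)) = 1/((4*15 + 489) + √((-920)² + (-338)²)) = 1/((60 + 489) + √(846400 + 114244)) = 1/(549 + √960644) = 1/(549 + 2*√240161)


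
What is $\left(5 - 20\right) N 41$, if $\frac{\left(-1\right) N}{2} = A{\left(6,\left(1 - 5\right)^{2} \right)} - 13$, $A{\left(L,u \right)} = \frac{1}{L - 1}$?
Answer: $-15744$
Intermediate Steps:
$A{\left(L,u \right)} = \frac{1}{-1 + L}$
$N = \frac{128}{5}$ ($N = - 2 \left(\frac{1}{-1 + 6} - 13\right) = - 2 \left(\frac{1}{5} - 13\right) = \left(-2\right) \left(- \frac{64}{5}\right) = \frac{128}{5} \approx 25.6$)
$\left(5 - 20\right) N 41 = \left(5 - 20\right) \frac{128}{5} \cdot 41 = \left(-15\right) \frac{128}{5} \cdot 41 = \left(-384\right) 41 = -15744$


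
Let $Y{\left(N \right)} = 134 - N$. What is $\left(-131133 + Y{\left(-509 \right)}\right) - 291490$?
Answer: $-421980$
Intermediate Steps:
$\left(-131133 + Y{\left(-509 \right)}\right) - 291490 = \left(-131133 + \left(134 - -509\right)\right) - 291490 = \left(-131133 + \left(134 + 509\right)\right) - 291490 = \left(-131133 + 643\right) - 291490 = -130490 - 291490 = -421980$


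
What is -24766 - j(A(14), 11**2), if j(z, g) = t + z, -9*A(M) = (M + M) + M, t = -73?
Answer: -74065/3 ≈ -24688.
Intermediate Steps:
A(M) = -M/3 (A(M) = -((M + M) + M)/9 = -(2*M + M)/9 = -M/3)
j(z, g) = -73 + z
-24766 - j(A(14), 11**2) = -24766 - (-73 - 1/3*14) = -24766 - (-73 - 14/3) = -24766 - 1*(-233/3) = -24766 + 233/3 = -74065/3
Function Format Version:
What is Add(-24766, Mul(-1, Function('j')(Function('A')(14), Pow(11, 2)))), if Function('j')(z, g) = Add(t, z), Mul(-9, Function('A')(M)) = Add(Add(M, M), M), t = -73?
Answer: Rational(-74065, 3) ≈ -24688.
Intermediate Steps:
Function('A')(M) = Mul(Rational(-1, 3), M) (Function('A')(M) = Mul(Rational(-1, 9), Add(Add(M, M), M)) = Mul(Rational(-1, 9), Add(Mul(2, M), M)) = Mul(Rational(-1, 9), Mul(3, M)) = Mul(Rational(-1, 3), M))
Function('j')(z, g) = Add(-73, z)
Add(-24766, Mul(-1, Function('j')(Function('A')(14), Pow(11, 2)))) = Add(-24766, Mul(-1, Add(-73, Mul(Rational(-1, 3), 14)))) = Add(-24766, Mul(-1, Add(-73, Rational(-14, 3)))) = Add(-24766, Mul(-1, Rational(-233, 3))) = Add(-24766, Rational(233, 3)) = Rational(-74065, 3)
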